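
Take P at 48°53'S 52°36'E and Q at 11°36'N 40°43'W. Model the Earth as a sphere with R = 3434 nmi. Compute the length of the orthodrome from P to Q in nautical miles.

cos σ = sin φ₁ sin φ₂ + cos φ₁ cos φ₂ cos Δλ
      = sin(-48.88°)sin(11.60°) + cos(-48.88°)cos(11.60°)cos(-93.32°) = -0.1888
σ = 100.880° → d = Rσ = 3434·1.76069 = 6046 nmi

6046 nmi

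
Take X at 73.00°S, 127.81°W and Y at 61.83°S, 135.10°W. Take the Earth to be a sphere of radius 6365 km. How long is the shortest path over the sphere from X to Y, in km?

cos σ = sin φ₁ sin φ₂ + cos φ₁ cos φ₂ cos Δλ
      = sin(-73.00°)sin(-61.83°) + cos(-73.00°)cos(-61.83°)cos(-7.29°) = 0.9799
σ = 11.495° → d = Rσ = 6365·0.20063 = 1277 km

1277 km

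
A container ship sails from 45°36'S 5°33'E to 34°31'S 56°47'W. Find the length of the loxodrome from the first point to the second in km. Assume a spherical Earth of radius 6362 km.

5419 km

Δψ = ln[tan(π/4+φ₂/2)/tan(π/4+φ₁/2)] = +0.2537;  Δφ = +0.1934 rad,  Δλ = -1.0879 rad
q = Δφ/Δψ = 0.7625
d = R·√(Δφ² + q²Δλ²) = 6362·0.85180 = 5419 km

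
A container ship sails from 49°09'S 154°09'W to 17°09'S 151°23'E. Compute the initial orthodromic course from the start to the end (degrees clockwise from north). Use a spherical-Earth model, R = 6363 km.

286.3°

θ = atan2( sin Δλ·cos φ₂ ,  cos φ₁ sin φ₂ − sin φ₁ cos φ₂ cos Δλ )
  = atan2(-0.7776, +0.2272) = 286.29°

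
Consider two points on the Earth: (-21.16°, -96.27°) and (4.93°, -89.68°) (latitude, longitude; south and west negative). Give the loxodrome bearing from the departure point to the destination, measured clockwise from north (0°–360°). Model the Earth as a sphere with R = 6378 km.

13.9°

Meridional parts: M(φ₁)=-0.3780, M(φ₂)=+0.0862 → ΔM = +0.4642;  Δλ = +0.1150 rad
tan C = Δλ / ΔM = +0.2478 → C = 13.92°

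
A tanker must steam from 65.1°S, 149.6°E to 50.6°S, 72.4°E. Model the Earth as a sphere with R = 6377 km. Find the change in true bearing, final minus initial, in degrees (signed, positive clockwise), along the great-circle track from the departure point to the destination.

Initial bearing θ₁ = atan2(sin Δλ cos φ₂, cos φ₁ sin φ₂ − sin φ₁ cos φ₂ cos Δλ) = 252.28°
Final bearing θ₂ = (initial bearing from the destination back to the start) + 180° = 320.81°
Δθ = θ₂ − θ₁ = +68.5°

+68.5°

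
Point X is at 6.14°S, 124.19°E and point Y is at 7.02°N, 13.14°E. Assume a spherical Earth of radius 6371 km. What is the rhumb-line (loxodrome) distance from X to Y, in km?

12407 km

Rhumb course C = atan2(Δλ, Δψ) with Δψ = ln[tan(π/4+φ₂/2)/tan(π/4+φ₁/2)] = +0.2302, Δλ = -1.9382 → C = 276.77°
d = R·|Δφ| / |cos C| = 6371·0.22969 / 0.11794 = 12407 km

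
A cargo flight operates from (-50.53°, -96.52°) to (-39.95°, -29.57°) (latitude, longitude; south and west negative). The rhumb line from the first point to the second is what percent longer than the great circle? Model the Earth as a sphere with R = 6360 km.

Great circle: σ = 0.8141 rad → d_gc = Rσ = 5178.0 km
Rhumb: Δφ = +0.1847, Δλ = +1.1685, Δψ = +0.2634, q = Δφ/Δψ = 0.7011 → d_rh = R√(Δφ²+q²Δλ²) = 5341.0 km
Excess = (5341.0 − 5178.0) / 5178.0 = 163.0 / 5178.0 = 3.148% ≈ 3.1%

3.1%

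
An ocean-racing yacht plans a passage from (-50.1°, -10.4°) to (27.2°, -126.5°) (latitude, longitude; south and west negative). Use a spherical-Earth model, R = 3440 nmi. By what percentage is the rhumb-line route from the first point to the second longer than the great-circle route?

Great circle: σ = 2.2164 rad → d_gc = Rσ = 7624.3 nmi
Rhumb: Δφ = +1.3491, Δλ = -2.0263, Δψ = +1.5070, q = Δφ/Δψ = 0.8952 → d_rh = R√(Δφ²+q²Δλ²) = 7776.9 nmi
Excess = (7776.9 − 7624.3) / 7624.3 = 152.6 / 7624.3 = 2.00% ≈ 2.0%

2.0%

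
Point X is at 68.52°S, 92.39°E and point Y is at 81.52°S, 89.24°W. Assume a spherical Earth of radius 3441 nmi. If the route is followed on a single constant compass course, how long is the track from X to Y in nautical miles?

2703 nmi

Δψ = ln[tan(π/4+φ₂/2)/tan(π/4+φ₁/2)] = -0.9394;  Δφ = -0.2269 rad,  Δλ = +3.1131 rad
q = Δφ/Δψ = 0.2415
d = R·√(Δφ² + q²Δλ²) = 3441·0.78541 = 2703 nmi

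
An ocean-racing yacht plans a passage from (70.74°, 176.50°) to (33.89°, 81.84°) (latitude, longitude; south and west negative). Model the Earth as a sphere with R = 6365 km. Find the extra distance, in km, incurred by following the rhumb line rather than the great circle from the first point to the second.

Great circle: cos σ = sin φ₁ sin φ₂ + cos φ₁ cos φ₂ cos Δλ,  σ = 1.0424 rad → d_gc = 6634.9 km
Rhumb line: Δψ = -1.1445, q = Δφ/Δψ = 0.5619, d_rh = R√(Δφ²+q²Δλ²) = 7188.7 km
Excess = 7188.7 − 6634.9 = 553.8 ≈ 554 km

554 km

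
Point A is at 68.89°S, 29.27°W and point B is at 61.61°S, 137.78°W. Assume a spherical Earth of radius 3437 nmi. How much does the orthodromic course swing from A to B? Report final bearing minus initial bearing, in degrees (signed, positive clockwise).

+103.3°

At departure: θ₁ = atan2(sin Δλ cos φ₂, cos φ₁ sin φ₂ − sin φ₁ cos φ₂ cos Δλ) = 224.57°
At arrival: θ₂ = atan2(sin Δλ cos φ₁, −cos φ₂ sin φ₁ + sin φ₂ cos φ₁ cos Δλ) = 327.89°
Δθ = θ₂ − θ₁ = +103.3°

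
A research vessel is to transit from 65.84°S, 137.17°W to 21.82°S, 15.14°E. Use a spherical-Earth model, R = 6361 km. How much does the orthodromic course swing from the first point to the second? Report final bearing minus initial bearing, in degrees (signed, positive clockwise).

Initial bearing θ₁ = atan2(sin Δλ cos φ₂, cos φ₁ sin φ₂ − sin φ₁ cos φ₂ cos Δλ) = 154.44°
Final bearing θ₂ = (initial bearing from the destination back to the start) + 180° = 10.96°
Δθ = θ₂ − θ₁ = -143.5°

-143.5°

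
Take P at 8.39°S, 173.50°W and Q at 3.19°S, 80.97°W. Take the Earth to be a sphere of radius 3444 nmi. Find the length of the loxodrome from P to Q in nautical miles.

Rhumb course C = atan2(Δλ, Δψ) with Δψ = ln[tan(π/4+φ₂/2)/tan(π/4+φ₁/2)] = +0.0913, Δλ = +1.6150 → C = 86.77°
d = R·|Δφ| / |cos C| = 3444·0.09076 / 0.05642 = 5540 nmi

5540 nmi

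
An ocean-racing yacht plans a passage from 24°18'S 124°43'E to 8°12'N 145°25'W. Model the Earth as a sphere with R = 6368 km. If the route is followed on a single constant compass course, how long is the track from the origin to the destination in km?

Rhumb course C = atan2(Δλ, Δψ) with Δψ = ln[tan(π/4+φ₂/2)/tan(π/4+φ₁/2)] = +0.5810, Δλ = +1.5685 → C = 69.67°
d = R·|Δφ| / |cos C| = 6368·0.56723 / 0.34738 = 10398 km

10398 km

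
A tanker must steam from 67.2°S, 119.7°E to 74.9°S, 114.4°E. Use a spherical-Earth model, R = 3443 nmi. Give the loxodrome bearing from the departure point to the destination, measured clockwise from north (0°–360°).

Δψ = ln[tan(π/4+φ₂/2)/tan(π/4+φ₁/2)] = -0.4196
Δλ = -0.0925 rad (taken the short way round)
course = atan2(Δλ, Δψ) = 192.43°

192.4°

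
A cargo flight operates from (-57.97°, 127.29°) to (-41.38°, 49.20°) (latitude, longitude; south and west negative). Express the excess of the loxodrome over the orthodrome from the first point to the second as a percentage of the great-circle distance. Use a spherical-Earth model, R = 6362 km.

Great circle: σ = 0.8730 rad → d_gc = Rσ = 5553.9 km
Rhumb: Δφ = +0.2896, Δλ = -1.3629, Δψ = +0.4535, q = Δφ/Δψ = 0.6385 → d_rh = R√(Δφ²+q²Δλ²) = 5834.7 km
Excess = (5834.7 − 5553.9) / 5553.9 = 280.8 / 5553.9 = 5.06% ≈ 5.1%

5.1%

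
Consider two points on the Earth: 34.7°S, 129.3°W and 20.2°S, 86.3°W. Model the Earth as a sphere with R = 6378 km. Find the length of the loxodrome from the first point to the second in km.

4528 km

Rhumb course C = atan2(Δλ, Δψ) with Δψ = ln[tan(π/4+φ₂/2)/tan(π/4+φ₁/2)] = +0.2864, Δλ = +0.7505 → C = 69.11°
d = R·|Δφ| / |cos C| = 6378·0.25307 / 0.35649 = 4528 km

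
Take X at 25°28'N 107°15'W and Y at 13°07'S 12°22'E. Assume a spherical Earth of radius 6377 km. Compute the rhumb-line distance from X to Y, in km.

13669 km

Δψ = ln[tan(π/4+φ₂/2)/tan(π/4+φ₁/2)] = -0.6908;  Δφ = -0.6734 rad,  Δλ = +2.0877 rad
q = Δφ/Δψ = 0.9748
d = R·√(Δφ² + q²Δλ²) = 6377·2.14356 = 13669 km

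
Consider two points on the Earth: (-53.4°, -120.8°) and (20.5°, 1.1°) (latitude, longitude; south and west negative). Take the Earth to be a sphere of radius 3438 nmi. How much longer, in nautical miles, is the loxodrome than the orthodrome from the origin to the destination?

Great circle: cos σ = sin φ₁ sin φ₂ + cos φ₁ cos φ₂ cos Δλ,  σ = 2.1850 rad → d_gc = 7511.9 nmi
Rhumb line: Δψ = +1.4722, q = Δφ/Δψ = 0.8761, d_rh = R√(Δφ²+q²Δλ²) = 7793.0 nmi
Excess = 7793.0 − 7511.9 = 281.1 ≈ 281 nmi

281 nmi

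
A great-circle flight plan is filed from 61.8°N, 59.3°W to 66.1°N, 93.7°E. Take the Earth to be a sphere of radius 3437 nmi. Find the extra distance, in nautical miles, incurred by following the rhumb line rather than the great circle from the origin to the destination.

Great circle: cos σ = sin φ₁ sin φ₂ + cos φ₁ cos φ₂ cos Δλ,  σ = 0.8826 rad → d_gc = 3033.47 nmi
Rhumb line: Δψ = +0.1713, q = Δφ/Δψ = 0.4382, d_rh = R√(Δφ²+q²Δλ²) = 4029.95 nmi
Excess = 4029.95 − 3033.47 = 996.48 ≈ 996 nmi

996 nmi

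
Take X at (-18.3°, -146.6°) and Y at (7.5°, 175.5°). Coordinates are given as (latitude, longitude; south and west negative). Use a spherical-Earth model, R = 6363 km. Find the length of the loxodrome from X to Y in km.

5046 km

Δψ = ln[tan(π/4+φ₂/2)/tan(π/4+φ₁/2)] = +0.4562;  Δφ = +0.4503 rad,  Δλ = -0.6615 rad
q = Δφ/Δψ = 0.9870
d = R·√(Δφ² + q²Δλ²) = 6363·0.79309 = 5046 km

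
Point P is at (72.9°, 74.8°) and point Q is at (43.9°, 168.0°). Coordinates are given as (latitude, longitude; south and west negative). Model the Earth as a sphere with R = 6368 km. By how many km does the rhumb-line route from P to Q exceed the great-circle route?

493 km

Great circle: cos σ = sin φ₁ sin φ₂ + cos φ₁ cos φ₂ cos Δλ,  σ = 0.8620 rad → d_gc = 5489.2 km
Rhumb line: Δψ = -1.0404, q = Δφ/Δψ = 0.4865, d_rh = R√(Δφ²+q²Δλ²) = 5982.1 km
Excess = 5982.1 − 5489.2 = 492.9 ≈ 493 km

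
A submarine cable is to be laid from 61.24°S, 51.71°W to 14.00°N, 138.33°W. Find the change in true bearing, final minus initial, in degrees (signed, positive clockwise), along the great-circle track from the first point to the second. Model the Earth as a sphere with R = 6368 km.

+51.0°

At departure: θ₁ = atan2(sin Δλ cos φ₂, cos φ₁ sin φ₂ − sin φ₁ cos φ₂ cos Δλ) = 279.76°
At arrival: θ₂ = atan2(sin Δλ cos φ₁, −cos φ₂ sin φ₁ + sin φ₂ cos φ₁ cos Δλ) = 330.74°
Δθ = θ₂ − θ₁ = +51.0°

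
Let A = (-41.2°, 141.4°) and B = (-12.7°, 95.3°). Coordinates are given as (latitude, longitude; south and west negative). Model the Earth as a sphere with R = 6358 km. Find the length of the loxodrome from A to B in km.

5490 km

Rhumb course C = atan2(Δλ, Δψ) with Δψ = ln[tan(π/4+φ₂/2)/tan(π/4+φ₁/2)] = +0.5670, Δλ = -0.8046 → C = 305.17°
d = R·|Δφ| / |cos C| = 6358·0.49742 / 0.57604 = 5490 km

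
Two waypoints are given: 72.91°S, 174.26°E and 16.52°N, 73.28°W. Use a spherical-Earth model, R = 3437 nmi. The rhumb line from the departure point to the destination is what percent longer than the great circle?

Great circle: σ = 1.9600 rad → d_gc = Rσ = 6736.4 nmi
Rhumb: Δφ = +1.5608, Δλ = +1.9628, Δψ = +2.1878, q = Δφ/Δψ = 0.7134 → d_rh = R√(Δφ²+q²Δλ²) = 7207.1 nmi
Excess = (7207.1 − 6736.4) / 6736.4 = 470.7 / 6736.4 = 6.99% ≈ 7.0%

7.0%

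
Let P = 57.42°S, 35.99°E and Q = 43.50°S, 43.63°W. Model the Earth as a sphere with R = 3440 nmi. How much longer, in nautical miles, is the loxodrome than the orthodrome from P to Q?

160 nmi

Great circle: cos σ = sin φ₁ sin φ₂ + cos φ₁ cos φ₂ cos Δλ,  σ = 0.8627 rad → d_gc = 2967.6 nmi
Rhumb line: Δψ = +0.3854, q = Δφ/Δψ = 0.6304, d_rh = R√(Δφ²+q²Δλ²) = 3127.3 nmi
Excess = 3127.3 − 2967.6 = 159.7 ≈ 160 nmi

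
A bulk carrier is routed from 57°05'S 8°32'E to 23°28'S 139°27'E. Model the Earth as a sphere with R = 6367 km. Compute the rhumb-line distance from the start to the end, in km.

Rhumb course C = atan2(Δλ, Δψ) with Δψ = ln[tan(π/4+φ₂/2)/tan(π/4+φ₁/2)] = +0.7978, Δλ = +2.2849 → C = 70.75°
d = R·|Δφ| / |cos C| = 6367·0.58672 / 0.32965 = 11332 km

11332 km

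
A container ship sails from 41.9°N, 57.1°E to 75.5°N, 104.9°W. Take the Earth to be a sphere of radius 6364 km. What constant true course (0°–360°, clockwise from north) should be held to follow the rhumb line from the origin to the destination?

293.9°

Meridional parts: M(φ₁)=+0.8068, M(φ₂)=+2.0619 → ΔM = +1.2550;  Δλ = -2.8274 rad
tan C = Δλ / ΔM = -2.2528 → C = 293.94°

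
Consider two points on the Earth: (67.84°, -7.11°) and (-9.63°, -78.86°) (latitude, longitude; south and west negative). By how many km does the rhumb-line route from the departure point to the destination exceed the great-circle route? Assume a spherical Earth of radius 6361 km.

242 km

Great circle: cos σ = sin φ₁ sin φ₂ + cos φ₁ cos φ₂ cos Δλ,  σ = 1.6093 rad → d_gc = 10236.6 km
Rhumb line: Δψ = -1.7994, q = Δφ/Δψ = 0.7514, d_rh = R√(Δφ²+q²Δλ²) = 10478.6 km
Excess = 10478.6 − 10236.6 = 242.0 ≈ 242 km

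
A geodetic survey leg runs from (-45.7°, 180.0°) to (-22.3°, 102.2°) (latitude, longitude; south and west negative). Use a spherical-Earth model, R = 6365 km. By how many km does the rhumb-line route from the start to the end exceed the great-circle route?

Great circle: cos σ = sin φ₁ sin φ₂ + cos φ₁ cos φ₂ cos Δλ,  σ = 1.1504 rad → d_gc = 7322.26 km
Rhumb line: Δψ = +0.4993, q = Δφ/Δψ = 0.8179, d_rh = R√(Δφ²+q²Δλ²) = 7531.80 km
Excess = 7531.80 − 7322.26 = 209.54 ≈ 210 km

210 km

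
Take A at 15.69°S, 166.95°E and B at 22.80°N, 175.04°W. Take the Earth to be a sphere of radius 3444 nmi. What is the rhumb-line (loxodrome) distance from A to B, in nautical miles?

2545 nmi

Δψ = ln[tan(π/4+φ₂/2)/tan(π/4+φ₁/2)] = +0.6862;  Δφ = +0.6718 rad,  Δλ = +0.3143 rad
q = Δφ/Δψ = 0.9790
d = R·√(Δφ² + q²Δλ²) = 3444·0.73890 = 2545 nmi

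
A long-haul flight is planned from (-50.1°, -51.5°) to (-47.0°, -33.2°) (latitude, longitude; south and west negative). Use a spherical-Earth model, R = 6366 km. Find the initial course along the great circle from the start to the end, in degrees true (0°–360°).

θ = atan2( sin Δλ·cos φ₂ ,  cos φ₁ sin φ₂ − sin φ₁ cos φ₂ cos Δλ )
  = atan2(+0.2141, +0.0276) = 82.65°

82.7°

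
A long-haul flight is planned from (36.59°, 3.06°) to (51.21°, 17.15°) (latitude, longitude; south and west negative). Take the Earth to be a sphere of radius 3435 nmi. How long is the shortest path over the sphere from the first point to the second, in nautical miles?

1063 nmi

Haversine: a = sin²(Δφ/2)+cos φ₁ cos φ₂ sin²(Δλ/2) = 0.02376;  σ = 2·atan2(√a,√(1−a))
σ = 17.733° → d = Rσ = 3435·0.30949 = 1063 nmi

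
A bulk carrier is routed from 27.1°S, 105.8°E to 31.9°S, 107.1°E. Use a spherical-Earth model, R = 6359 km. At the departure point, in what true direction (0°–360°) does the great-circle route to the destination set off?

N = sin Δλ·cos φ₂ = +0.0193;  D = cos φ₁ sin φ₂ − sin φ₁ cos φ₂ cos Δλ = -0.0838
initial course = atan2(N, D) = 167.05°

167.1°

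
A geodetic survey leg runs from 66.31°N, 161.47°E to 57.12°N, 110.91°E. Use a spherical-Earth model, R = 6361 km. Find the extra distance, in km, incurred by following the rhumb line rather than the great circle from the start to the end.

72 km

Great circle: cos σ = sin φ₁ sin φ₂ + cos φ₁ cos φ₂ cos Δλ,  σ = 0.4332 rad → d_gc = 2755.9 km
Rhumb line: Δψ = -0.3414, q = Δφ/Δψ = 0.4698, d_rh = R√(Δφ²+q²Δλ²) = 2827.6 km
Excess = 2827.6 − 2755.9 = 71.7 ≈ 72 km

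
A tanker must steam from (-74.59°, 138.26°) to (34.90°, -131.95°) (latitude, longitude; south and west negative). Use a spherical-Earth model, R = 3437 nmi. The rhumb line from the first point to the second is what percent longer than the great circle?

Great circle: σ = 2.1541 rad → d_gc = Rσ = 7403.6 nmi
Rhumb: Δφ = +1.9110, Δλ = +1.5671, Δψ = +2.6510, q = Δφ/Δψ = 0.7208 → d_rh = R√(Δφ²+q²Δλ²) = 7629.7 nmi
Excess = (7629.7 − 7403.6) / 7403.6 = 226.1 / 7403.6 = 3.054% ≈ 3.1%

3.1%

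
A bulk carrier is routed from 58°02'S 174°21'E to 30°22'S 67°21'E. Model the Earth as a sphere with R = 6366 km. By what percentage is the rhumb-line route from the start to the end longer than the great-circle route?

9.1%

Great circle: σ = 1.2710 rad → d_gc = Rσ = 8091.2 km
Rhumb: Δφ = +0.4829, Δλ = -1.8675, Δψ = +0.6935, q = Δφ/Δψ = 0.6962 → d_rh = R√(Δφ²+q²Δλ²) = 8829.6 km
Excess = (8829.6 − 8091.2) / 8091.2 = 738.4 / 8091.2 = 9.13% ≈ 9.1%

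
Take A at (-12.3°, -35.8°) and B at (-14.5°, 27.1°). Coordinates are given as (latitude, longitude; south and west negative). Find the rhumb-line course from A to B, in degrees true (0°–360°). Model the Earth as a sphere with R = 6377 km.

92.1°

Meridional parts: M(φ₁)=-0.2163, M(φ₂)=-0.2558 → ΔM = -0.0395;  Δλ = +1.0978 rad
tan C = Δλ / ΔM = -27.8106 → C = 92.06°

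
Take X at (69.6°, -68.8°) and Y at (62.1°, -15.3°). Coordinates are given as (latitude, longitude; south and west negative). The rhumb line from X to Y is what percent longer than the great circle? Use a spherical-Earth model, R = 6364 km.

Great circle: σ = 0.3888 rad → d_gc = Rσ = 2474.4 km
Rhumb: Δφ = -0.1309, Δλ = +0.9338, Δψ = -0.3225, q = Δφ/Δψ = 0.4059 → d_rh = R√(Δφ²+q²Δλ²) = 2551.9 km
Excess = (2551.9 − 2474.4) / 2474.4 = 77.5 / 2474.4 = 3.13% ≈ 3.1%

3.1%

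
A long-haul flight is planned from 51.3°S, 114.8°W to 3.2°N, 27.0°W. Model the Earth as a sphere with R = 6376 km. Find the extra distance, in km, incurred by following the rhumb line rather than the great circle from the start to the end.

Great circle: cos σ = sin φ₁ sin φ₂ + cos φ₁ cos φ₂ cos Δλ,  σ = 1.5904 rad → d_gc = 10140.4 km
Rhumb line: Δψ = +1.1024, q = Δφ/Δψ = 0.8629, d_rh = R√(Δφ²+q²Δλ²) = 10385.7 km
Excess = 10385.7 − 10140.4 = 245.3 ≈ 245 km

245 km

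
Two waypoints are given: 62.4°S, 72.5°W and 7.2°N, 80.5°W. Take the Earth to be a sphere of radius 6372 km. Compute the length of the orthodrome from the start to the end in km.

7771 km

Haversine: a = sin²(Δφ/2)+cos φ₁ cos φ₂ sin²(Δλ/2) = 0.32795;  σ = 2·atan2(√a,√(1−a))
σ = 69.873° → d = Rσ = 6372·1.21952 = 7771 km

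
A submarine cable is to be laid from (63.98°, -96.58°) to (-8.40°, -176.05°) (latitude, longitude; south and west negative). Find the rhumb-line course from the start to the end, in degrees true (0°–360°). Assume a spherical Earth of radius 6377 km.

220.7°

Δψ = ln[tan(π/4+φ₂/2)/tan(π/4+φ₁/2)] = -1.6122
Δλ = -1.3870 rad (taken the short way round)
course = atan2(Δλ, Δψ) = 220.71°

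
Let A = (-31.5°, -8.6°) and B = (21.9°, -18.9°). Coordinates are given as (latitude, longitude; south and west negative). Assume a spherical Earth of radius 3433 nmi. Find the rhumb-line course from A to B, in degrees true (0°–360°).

Δψ = ln[tan(π/4+φ₂/2)/tan(π/4+φ₁/2)] = +0.9717
Δλ = -0.1798 rad (taken the short way round)
course = atan2(Δλ, Δψ) = 349.52°

349.5°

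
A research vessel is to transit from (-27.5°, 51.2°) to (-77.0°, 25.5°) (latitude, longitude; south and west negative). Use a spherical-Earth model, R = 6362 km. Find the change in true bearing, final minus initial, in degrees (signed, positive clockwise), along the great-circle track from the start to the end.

Initial bearing θ₁ = atan2(sin Δλ cos φ₂, cos φ₁ sin φ₂ − sin φ₁ cos φ₂ cos Δλ) = 187.21°
Final bearing θ₂ = (initial bearing from the destination back to the start) + 180° = 209.68°
Δθ = θ₂ − θ₁ = +22.5°

+22.5°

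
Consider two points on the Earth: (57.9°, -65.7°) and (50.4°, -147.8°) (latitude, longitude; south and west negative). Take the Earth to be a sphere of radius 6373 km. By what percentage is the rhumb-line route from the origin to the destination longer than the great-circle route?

Great circle: σ = 0.7964 rad → d_gc = Rσ = 5075.5 km
Rhumb: Δφ = -0.1309, Δλ = -1.4329, Δψ = -0.2243, q = Δφ/Δψ = 0.5836 → d_rh = R√(Δφ²+q²Δλ²) = 5394.7 km
Excess = (5394.7 − 5075.5) / 5075.5 = 319.2 / 5075.5 = 6.29% ≈ 6.3%

6.3%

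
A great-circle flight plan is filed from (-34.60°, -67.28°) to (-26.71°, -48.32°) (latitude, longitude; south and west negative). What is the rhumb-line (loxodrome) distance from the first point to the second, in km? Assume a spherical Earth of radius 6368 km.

Rhumb course C = atan2(Δλ, Δψ) with Δψ = ln[tan(π/4+φ₂/2)/tan(π/4+φ₁/2)] = +0.1603, Δλ = +0.3309 → C = 64.15°
d = R·|Δφ| / |cos C| = 6368·0.13771 / 0.43594 = 2012 km

2012 km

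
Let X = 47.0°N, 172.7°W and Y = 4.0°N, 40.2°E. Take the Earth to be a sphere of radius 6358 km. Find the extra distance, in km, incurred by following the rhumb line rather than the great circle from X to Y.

1530 km

Great circle: cos σ = sin φ₁ sin φ₂ + cos φ₁ cos φ₂ cos Δλ,  σ = 2.1179 rad → d_gc = 13465.5 km
Rhumb line: Δψ = -0.8618, q = Δφ/Δψ = 0.8709, d_rh = R√(Δφ²+q²Δλ²) = 14995.2 km
Excess = 14995.2 − 13465.5 = 1529.7 ≈ 1530 km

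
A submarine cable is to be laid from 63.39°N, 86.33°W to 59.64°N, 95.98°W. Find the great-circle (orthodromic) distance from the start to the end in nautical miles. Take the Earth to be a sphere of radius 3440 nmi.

Haversine: a = sin²(Δφ/2)+cos φ₁ cos φ₂ sin²(Δλ/2) = 0.00267;  σ = 2·atan2(√a,√(1−a))
σ = 5.926° → d = Rσ = 3440·0.10343 = 356 nmi

356 nmi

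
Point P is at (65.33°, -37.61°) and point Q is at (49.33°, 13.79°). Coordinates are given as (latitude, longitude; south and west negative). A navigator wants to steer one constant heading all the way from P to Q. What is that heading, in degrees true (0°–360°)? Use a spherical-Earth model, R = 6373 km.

120.5°

Meridional parts: M(φ₁)=+1.5202, M(φ₂)=+0.9926 → ΔM = -0.5276;  Δλ = +0.8971 rad
tan C = Δλ / ΔM = -1.7005 → C = 120.46°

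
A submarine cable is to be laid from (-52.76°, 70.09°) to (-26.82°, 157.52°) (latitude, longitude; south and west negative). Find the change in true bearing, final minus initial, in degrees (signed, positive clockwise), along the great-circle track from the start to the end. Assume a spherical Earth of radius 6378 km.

-64.3°

Initial bearing θ₁ = atan2(sin Δλ cos φ₂, cos φ₁ sin φ₂ − sin φ₁ cos φ₂ cos Δλ) = 105.14°
Final bearing θ₂ = (initial bearing from the destination back to the start) + 180° = 40.89°
Δθ = θ₂ − θ₁ = -64.3°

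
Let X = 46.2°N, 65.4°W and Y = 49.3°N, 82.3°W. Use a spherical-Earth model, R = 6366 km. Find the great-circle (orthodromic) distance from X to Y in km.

cos σ = sin φ₁ sin φ₂ + cos φ₁ cos φ₂ cos Δλ
      = sin(46.20°)sin(49.30°) + cos(46.20°)cos(49.30°)cos(-16.90°) = 0.9790
σ = 11.750° → d = Rσ = 6366·0.20508 = 1306 km

1306 km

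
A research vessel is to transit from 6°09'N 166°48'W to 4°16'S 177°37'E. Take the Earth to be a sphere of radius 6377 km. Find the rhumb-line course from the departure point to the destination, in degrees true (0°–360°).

236.2°

Meridional parts: M(φ₁)=+0.1075, M(φ₂)=-0.0745 → ΔM = -0.1821;  Δλ = -0.2720 rad
tan C = Δλ / ΔM = +1.4937 → C = 236.20°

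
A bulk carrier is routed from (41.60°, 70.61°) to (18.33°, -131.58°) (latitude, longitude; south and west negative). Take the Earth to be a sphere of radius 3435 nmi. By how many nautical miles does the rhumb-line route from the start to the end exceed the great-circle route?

Great circle: cos σ = sin φ₁ sin φ₂ + cos φ₁ cos φ₂ cos Δλ,  σ = 2.0359 rad → d_gc = 6993.2 nmi
Rhumb line: Δψ = -0.4743, q = Δφ/Δψ = 0.8563, d_rh = R√(Δφ²+q²Δλ²) = 8220.9 nmi
Excess = 8220.9 − 6993.2 = 1227.7 ≈ 1228 nmi

1228 nmi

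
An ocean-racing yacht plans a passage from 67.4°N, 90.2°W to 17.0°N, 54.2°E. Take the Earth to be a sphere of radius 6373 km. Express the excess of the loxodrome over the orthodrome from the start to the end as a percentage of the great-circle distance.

Great circle: σ = 1.5997 rad → d_gc = Rσ = 10194.9 km
Rhumb: Δφ = -0.8796, Δλ = +2.5203, Δψ = -1.3092, q = Δφ/Δψ = 0.6719 → d_rh = R√(Δφ²+q²Δλ²) = 12161.1 km
Excess = (12161.1 − 10194.9) / 10194.9 = 1966.2 / 10194.9 = 19.29% ≈ 19.3%

19.3%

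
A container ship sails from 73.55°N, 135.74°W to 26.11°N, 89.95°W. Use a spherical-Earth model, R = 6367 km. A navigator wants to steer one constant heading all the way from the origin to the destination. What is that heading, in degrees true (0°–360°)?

Δψ = ln[tan(π/4+φ₂/2)/tan(π/4+φ₁/2)] = -1.4618
Δλ = +0.7992 rad (taken the short way round)
course = atan2(Δλ, Δψ) = 151.33°

151.3°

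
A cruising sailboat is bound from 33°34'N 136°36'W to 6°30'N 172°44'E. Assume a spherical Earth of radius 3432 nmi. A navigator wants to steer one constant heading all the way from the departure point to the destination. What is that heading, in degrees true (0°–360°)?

240.1°

Δψ = ln[tan(π/4+φ₂/2)/tan(π/4+φ₁/2)] = -0.5089
Δλ = -0.8843 rad (taken the short way round)
course = atan2(Δλ, Δψ) = 240.08°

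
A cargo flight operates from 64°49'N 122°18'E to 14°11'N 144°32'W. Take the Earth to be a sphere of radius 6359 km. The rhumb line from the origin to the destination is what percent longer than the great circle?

Great circle: σ = 1.3705 rad → d_gc = Rσ = 8715.1 km
Rhumb: Δφ = -0.8837, Δλ = +1.6261, Δψ = -1.2488, q = Δφ/Δψ = 0.7077 → d_rh = R√(Δφ²+q²Δλ²) = 9226.2 km
Excess = (9226.2 − 8715.1) / 8715.1 = 511.1 / 8715.1 = 5.86% ≈ 5.9%

5.9%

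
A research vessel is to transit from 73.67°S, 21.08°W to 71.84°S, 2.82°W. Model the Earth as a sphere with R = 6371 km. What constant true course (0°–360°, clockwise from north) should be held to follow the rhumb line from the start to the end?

Meridional parts: M(φ₁)=-1.9416, M(φ₂)=-1.8337 → ΔM = +0.1078;  Δλ = +0.3187 rad
tan C = Δλ / ΔM = +2.9554 → C = 71.31°

71.3°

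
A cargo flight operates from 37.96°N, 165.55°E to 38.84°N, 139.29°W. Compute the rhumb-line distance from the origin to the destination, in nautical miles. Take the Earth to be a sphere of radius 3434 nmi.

Δψ = ln[tan(π/4+φ₂/2)/tan(π/4+φ₁/2)] = +0.0196;  Δφ = +0.0154 rad,  Δλ = +0.9627 rad
q = Δφ/Δψ = 0.7837
d = R·√(Δφ² + q²Δλ²) = 3434·0.75462 = 2591 nmi

2591 nmi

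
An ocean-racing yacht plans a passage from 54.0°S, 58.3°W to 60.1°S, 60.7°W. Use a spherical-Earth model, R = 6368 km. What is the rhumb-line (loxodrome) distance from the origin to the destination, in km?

Δψ = ln[tan(π/4+φ₂/2)/tan(π/4+φ₁/2)] = -0.1963;  Δφ = -0.1065 rad,  Δλ = -0.0419 rad
q = Δφ/Δψ = 0.5424
d = R·√(Δφ² + q²Δλ²) = 6368·0.10886 = 693 km

693 km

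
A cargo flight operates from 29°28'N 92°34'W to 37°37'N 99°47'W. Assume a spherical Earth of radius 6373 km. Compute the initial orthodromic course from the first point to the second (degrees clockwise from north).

325.5°

θ = atan2( sin Δλ·cos φ₂ ,  cos φ₁ sin φ₂ − sin φ₁ cos φ₂ cos Δλ )
  = atan2(-0.0995, +0.1449) = 325.51°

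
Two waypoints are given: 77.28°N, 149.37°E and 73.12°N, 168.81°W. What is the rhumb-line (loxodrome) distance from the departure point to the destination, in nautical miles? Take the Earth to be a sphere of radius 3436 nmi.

684 nmi

Rhumb course C = atan2(Δλ, Δψ) with Δψ = ln[tan(π/4+φ₂/2)/tan(π/4+φ₁/2)] = -0.2861, Δλ = +0.7299 → C = 111.40°
d = R·|Δφ| / |cos C| = 3436·0.07261 / 0.36494 = 684 nmi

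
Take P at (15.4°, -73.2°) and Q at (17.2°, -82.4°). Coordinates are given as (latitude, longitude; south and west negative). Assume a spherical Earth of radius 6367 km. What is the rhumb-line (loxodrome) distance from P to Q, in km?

Rhumb course C = atan2(Δλ, Δψ) with Δψ = ln[tan(π/4+φ₂/2)/tan(π/4+φ₁/2)] = +0.0327, Δλ = -0.1606 → C = 281.52°
d = R·|Δφ| / |cos C| = 6367·0.03142 / 0.19975 = 1001 km

1001 km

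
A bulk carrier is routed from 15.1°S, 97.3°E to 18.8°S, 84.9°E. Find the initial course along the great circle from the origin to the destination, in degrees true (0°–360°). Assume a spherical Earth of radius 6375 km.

N = sin Δλ·cos φ₂ = -0.2033;  D = cos φ₁ sin φ₂ − sin φ₁ cos φ₂ cos Δλ = -0.0703
initial course = atan2(N, D) = 250.93°

250.9°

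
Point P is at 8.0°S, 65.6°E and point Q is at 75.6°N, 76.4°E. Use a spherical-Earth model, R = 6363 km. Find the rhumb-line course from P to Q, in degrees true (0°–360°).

4.9°

Δψ = ln[tan(π/4+φ₂/2)/tan(π/4+φ₁/2)] = +2.2089
Δλ = +0.1885 rad (taken the short way round)
course = atan2(Δλ, Δψ) = 4.88°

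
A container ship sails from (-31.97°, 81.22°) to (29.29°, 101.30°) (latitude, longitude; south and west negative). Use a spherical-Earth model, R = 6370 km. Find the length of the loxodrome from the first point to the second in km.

7134 km

Δψ = ln[tan(π/4+φ₂/2)/tan(π/4+φ₁/2)] = +1.1245;  Δφ = +1.0692 rad,  Δλ = +0.3505 rad
q = Δφ/Δψ = 0.9508
d = R·√(Δφ² + q²Δλ²) = 6370·1.11992 = 7134 km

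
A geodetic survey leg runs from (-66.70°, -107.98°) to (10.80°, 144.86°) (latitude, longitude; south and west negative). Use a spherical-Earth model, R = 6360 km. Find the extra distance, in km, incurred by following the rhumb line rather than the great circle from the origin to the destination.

681 km

Great circle: cos σ = sin φ₁ sin φ₂ + cos φ₁ cos φ₂ cos Δλ,  σ = 1.8616 rad → d_gc = 11839.9 km
Rhumb line: Δψ = +1.7686, q = Δφ/Δψ = 0.7648, d_rh = R√(Δφ²+q²Δλ²) = 12520.7 km
Excess = 12520.7 − 11839.9 = 680.8 ≈ 681 km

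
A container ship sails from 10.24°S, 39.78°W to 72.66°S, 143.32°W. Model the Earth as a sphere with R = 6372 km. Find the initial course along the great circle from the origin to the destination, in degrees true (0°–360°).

θ = atan2( sin Δλ·cos φ₂ ,  cos φ₁ sin φ₂ − sin φ₁ cos φ₂ cos Δλ )
  = atan2(-0.2898, -0.9518) = 196.93°

196.9°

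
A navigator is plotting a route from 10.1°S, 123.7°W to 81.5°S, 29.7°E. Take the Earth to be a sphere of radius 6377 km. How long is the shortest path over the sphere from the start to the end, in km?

Haversine: a = sin²(Δφ/2)+cos φ₁ cos φ₂ sin²(Δλ/2) = 0.47834;  σ = 2·atan2(√a,√(1−a))
σ = 87.517° → d = Rσ = 6377·1.52746 = 9741 km

9741 km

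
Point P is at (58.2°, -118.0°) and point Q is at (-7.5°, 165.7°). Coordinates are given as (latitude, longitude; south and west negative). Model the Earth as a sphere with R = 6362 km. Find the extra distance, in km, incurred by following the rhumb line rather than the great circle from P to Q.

Great circle: cos σ = sin φ₁ sin φ₂ + cos φ₁ cos φ₂ cos Δλ,  σ = 1.5580 rad → d_gc = 9912.0 km
Rhumb line: Δψ = -1.3870, q = Δφ/Δψ = 0.8267, d_rh = R√(Δφ²+q²Δλ²) = 10113.2 km
Excess = 10113.2 − 9912.0 = 201.2 ≈ 201 km

201 km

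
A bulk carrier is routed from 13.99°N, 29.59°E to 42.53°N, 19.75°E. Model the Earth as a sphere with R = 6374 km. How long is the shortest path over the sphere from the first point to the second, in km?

3313 km

Haversine: a = sin²(Δφ/2)+cos φ₁ cos φ₂ sin²(Δλ/2) = 0.06602;  σ = 2·atan2(√a,√(1−a))
σ = 29.777° → d = Rσ = 6374·0.51971 = 3313 km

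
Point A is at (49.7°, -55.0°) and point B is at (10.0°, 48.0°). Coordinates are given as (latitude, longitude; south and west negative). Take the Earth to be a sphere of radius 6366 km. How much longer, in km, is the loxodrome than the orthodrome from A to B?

484 km

Great circle: cos σ = sin φ₁ sin φ₂ + cos φ₁ cos φ₂ cos Δλ,  σ = 1.5816 rad → d_gc = 10068.8 km
Rhumb line: Δψ = -0.8271, q = Δφ/Δψ = 0.8377, d_rh = R√(Δφ²+q²Δλ²) = 10552.8 km
Excess = 10552.8 − 10068.8 = 484.0 ≈ 484 km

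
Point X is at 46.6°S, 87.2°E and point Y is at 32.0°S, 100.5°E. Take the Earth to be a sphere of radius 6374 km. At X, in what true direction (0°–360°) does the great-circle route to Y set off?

θ = atan2( sin Δλ·cos φ₂ ,  cos φ₁ sin φ₂ − sin φ₁ cos φ₂ cos Δλ )
  = atan2(+0.1951, +0.2355) = 39.63°

39.6°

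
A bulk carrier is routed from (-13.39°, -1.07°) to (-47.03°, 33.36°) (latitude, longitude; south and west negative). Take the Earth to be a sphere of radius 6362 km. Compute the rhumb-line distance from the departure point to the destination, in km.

4933 km

Rhumb course C = atan2(Δλ, Δψ) with Δψ = ln[tan(π/4+φ₂/2)/tan(π/4+φ₁/2)] = -0.6965, Δλ = +0.6009 → C = 139.22°
d = R·|Δφ| / |cos C| = 6362·0.58713 / 0.75717 = 4933 km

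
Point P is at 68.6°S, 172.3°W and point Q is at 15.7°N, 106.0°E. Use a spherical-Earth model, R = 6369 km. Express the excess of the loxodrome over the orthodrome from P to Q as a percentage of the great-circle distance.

Great circle: σ = 1.7734 rad → d_gc = Rσ = 11294.9 km
Rhumb: Δφ = +1.4713, Δλ = -1.4259, Δψ = +1.9438, q = Δφ/Δψ = 0.7569 → d_rh = R√(Δφ²+q²Δλ²) = 11621.9 km
Excess = (11621.9 − 11294.9) / 11294.9 = 327.0 / 11294.9 = 2.90% ≈ 2.9%

2.9%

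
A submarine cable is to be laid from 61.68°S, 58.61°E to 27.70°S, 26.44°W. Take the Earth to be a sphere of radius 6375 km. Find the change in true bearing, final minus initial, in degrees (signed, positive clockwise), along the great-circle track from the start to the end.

At departure: θ₁ = atan2(sin Δλ cos φ₂, cos φ₁ sin φ₂ − sin φ₁ cos φ₂ cos Δλ) = 260.14°
At arrival: θ₂ = atan2(sin Δλ cos φ₁, −cos φ₂ sin φ₁ + sin φ₂ cos φ₁ cos Δλ) = 328.14°
Δθ = θ₂ − θ₁ = +68.0°

+68.0°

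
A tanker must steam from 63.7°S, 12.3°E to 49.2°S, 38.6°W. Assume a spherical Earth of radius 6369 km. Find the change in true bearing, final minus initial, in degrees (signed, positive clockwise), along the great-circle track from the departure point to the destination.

+43.6°

Initial bearing θ₁ = atan2(sin Δλ cos φ₂, cos φ₁ sin φ₂ − sin φ₁ cos φ₂ cos Δλ) = 273.84°
Final bearing θ₂ = (initial bearing from the destination back to the start) + 180° = 317.42°
Δθ = θ₂ − θ₁ = +43.6°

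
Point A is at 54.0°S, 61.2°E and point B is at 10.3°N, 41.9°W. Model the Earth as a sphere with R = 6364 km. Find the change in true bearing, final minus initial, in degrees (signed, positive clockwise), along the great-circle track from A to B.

+57.9°

At departure: θ₁ = atan2(sin Δλ cos φ₂, cos φ₁ sin φ₂ − sin φ₁ cos φ₂ cos Δλ) = 265.51°
At arrival: θ₂ = atan2(sin Δλ cos φ₁, −cos φ₂ sin φ₁ + sin φ₂ cos φ₁ cos Δλ) = 323.45°
Δθ = θ₂ − θ₁ = +57.9°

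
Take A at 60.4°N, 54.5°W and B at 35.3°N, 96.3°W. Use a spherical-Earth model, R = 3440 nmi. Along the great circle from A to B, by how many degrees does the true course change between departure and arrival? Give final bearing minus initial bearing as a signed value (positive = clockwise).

-32.3°

Initial bearing θ₁ = atan2(sin Δλ cos φ₂, cos φ₁ sin φ₂ − sin φ₁ cos φ₂ cos Δλ) = 245.88°
Final bearing θ₂ = (initial bearing from the destination back to the start) + 180° = 213.53°
Δθ = θ₂ − θ₁ = -32.3°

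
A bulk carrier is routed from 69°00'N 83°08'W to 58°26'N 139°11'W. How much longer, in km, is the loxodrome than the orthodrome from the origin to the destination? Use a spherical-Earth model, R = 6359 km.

95 km

Great circle: cos σ = sin φ₁ sin φ₂ + cos φ₁ cos φ₂ cos Δλ,  σ = 0.4505 rad → d_gc = 2865.01 km
Rhumb line: Δψ = -0.4220, q = Δφ/Δψ = 0.4370, d_rh = R√(Δφ²+q²Δλ²) = 2960.47 km
Excess = 2960.47 − 2865.01 = 95.46 ≈ 95 km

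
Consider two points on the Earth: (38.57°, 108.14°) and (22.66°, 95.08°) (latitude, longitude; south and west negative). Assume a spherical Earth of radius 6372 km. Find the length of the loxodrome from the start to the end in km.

2162 km

Rhumb course C = atan2(Δλ, Δψ) with Δψ = ln[tan(π/4+φ₂/2)/tan(π/4+φ₁/2)] = -0.3244, Δλ = -0.2279 → C = 215.09°
d = R·|Δφ| / |cos C| = 6372·0.27768 / 0.81824 = 2162 km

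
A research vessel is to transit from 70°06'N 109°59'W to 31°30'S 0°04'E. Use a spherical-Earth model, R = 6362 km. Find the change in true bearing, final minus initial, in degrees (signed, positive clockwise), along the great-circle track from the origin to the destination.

+73.6°

At departure: θ₁ = atan2(sin Δλ cos φ₂, cos φ₁ sin φ₂ − sin φ₁ cos φ₂ cos Δλ) = 83.09°
At arrival: θ₂ = atan2(sin Δλ cos φ₁, −cos φ₂ sin φ₁ + sin φ₂ cos φ₁ cos Δλ) = 156.65°
Δθ = θ₂ − θ₁ = +73.6°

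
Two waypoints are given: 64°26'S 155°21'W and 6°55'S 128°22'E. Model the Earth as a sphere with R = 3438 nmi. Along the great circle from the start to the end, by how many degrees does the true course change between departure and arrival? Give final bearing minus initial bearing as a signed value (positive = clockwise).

At departure: θ₁ = atan2(sin Δλ cos φ₂, cos φ₁ sin φ₂ − sin φ₁ cos φ₂ cos Δλ) = 279.44°
At arrival: θ₂ = atan2(sin Δλ cos φ₁, −cos φ₂ sin φ₁ + sin φ₂ cos φ₁ cos Δλ) = 334.61°
Δθ = θ₂ − θ₁ = +55.2°

+55.2°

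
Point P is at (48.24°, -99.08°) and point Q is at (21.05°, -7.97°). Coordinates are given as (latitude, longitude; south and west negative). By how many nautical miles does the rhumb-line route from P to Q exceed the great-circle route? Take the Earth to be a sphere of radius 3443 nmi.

195 nmi

Great circle: cos σ = sin φ₁ sin φ₂ + cos φ₁ cos φ₂ cos Δλ,  σ = 1.3120 rad → d_gc = 4517.3 nmi
Rhumb line: Δψ = -0.5878, q = Δφ/Δψ = 0.8073, d_rh = R√(Δφ²+q²Δλ²) = 4712.5 nmi
Excess = 4712.5 − 4517.3 = 195.2 ≈ 195 nmi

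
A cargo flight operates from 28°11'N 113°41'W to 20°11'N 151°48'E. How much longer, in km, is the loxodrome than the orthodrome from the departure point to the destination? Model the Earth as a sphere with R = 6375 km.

234 km

Great circle: cos σ = sin φ₁ sin φ₂ + cos φ₁ cos φ₂ cos Δλ,  σ = 1.4728 rad → d_gc = 9389.33 km
Rhumb line: Δψ = -0.1532, q = Δφ/Δψ = 0.9112, d_rh = R√(Δφ²+q²Δλ²) = 9623.76 km
Excess = 9623.76 − 9389.33 = 234.43 ≈ 234 km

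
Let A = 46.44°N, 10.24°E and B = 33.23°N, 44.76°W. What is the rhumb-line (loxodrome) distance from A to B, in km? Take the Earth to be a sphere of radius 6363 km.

4891 km

Rhumb course C = atan2(Δλ, Δψ) with Δψ = ln[tan(π/4+φ₂/2)/tan(π/4+φ₁/2)] = -0.3019, Δλ = -0.9599 → C = 252.54°
d = R·|Δφ| / |cos C| = 6363·0.23056 / 0.29997 = 4891 km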